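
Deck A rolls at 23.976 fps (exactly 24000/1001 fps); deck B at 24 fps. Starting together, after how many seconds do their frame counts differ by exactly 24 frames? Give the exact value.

The gap grows by |24 − 24000/1001| = 24/1001 frames per second.
Time for a 24-frame gap: 24 ÷ (24/1001) = 1001 s.

1001 seconds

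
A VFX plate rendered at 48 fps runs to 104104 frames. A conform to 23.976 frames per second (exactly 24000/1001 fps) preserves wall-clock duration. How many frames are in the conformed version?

Target frames = source frames × (target rate / source rate) = 104104 × (24000/1001)/(48) = 104104 × 500/1001 = 52000.

52000 frames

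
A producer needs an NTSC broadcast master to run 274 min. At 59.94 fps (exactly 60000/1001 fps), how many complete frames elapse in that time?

274 min = 16440 s.
Frames = 16440 × 60000/1001 = 986400000/1001 ≈ 985414.5854.
Complete frames: 985414.

985414 frames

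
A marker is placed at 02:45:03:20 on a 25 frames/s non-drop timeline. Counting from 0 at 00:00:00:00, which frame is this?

Total seconds to the label: (2 × 3600 + 45 × 60 + 3) = 9903.
Frame index = 9903 × 25 + 20 = 247595.

247595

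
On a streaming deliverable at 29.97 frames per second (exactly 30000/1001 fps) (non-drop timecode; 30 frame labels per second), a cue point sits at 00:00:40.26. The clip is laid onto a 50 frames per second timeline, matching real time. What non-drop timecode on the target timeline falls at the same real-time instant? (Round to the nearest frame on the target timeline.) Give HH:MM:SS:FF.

Source frame index: (0×3600 + 0×60 + 40) × 30 + 26 = 1226.
Real time: 1226 / (30000/1001) = 613613/15000 s.
Target frame: (613613/15000) × (50) = 613613/300 ≈ 2045.377 → 2045.
At 50 labels/s: frame 2045 → 00:00:40:45.

00:00:40:45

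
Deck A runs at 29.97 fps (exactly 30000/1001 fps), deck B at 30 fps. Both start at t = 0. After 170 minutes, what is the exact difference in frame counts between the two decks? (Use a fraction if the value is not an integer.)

170 min = 10200 s.
A emits 30000/1001 × 10200 = 306000000/1001 frames; B emits 30 × 10200 = 306000.
Difference = 306000/1001 frames (≈ 305.6943); B is ahead of A.

306000/1001 frames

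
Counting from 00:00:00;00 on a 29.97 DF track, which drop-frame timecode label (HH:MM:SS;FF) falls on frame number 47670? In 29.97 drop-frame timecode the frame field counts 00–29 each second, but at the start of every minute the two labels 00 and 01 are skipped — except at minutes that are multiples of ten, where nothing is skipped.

Each 10-minute DF block holds 10 × 60 × 30 − 9 × 2 = 17982 frames. 47670 ÷ 17982 → 2 full blocks, remainder 11706.
Within the partial block the first minute is 1800 frames and each further minute 1798, so 6 further minute boundaries passed. Total skipped labels = 18 × 2 + 2 × 6 = 48.
Non-drop label index = 47670 + 48 = 47718; at 30 labels/s that is 00:26:30:18, i.e. DF 00:26:30;18.

00:26:30;18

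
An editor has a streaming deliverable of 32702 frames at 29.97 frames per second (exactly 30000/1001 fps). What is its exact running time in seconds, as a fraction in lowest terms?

16367351/15000 seconds

Running time = 32702 ÷ (30000/1001) = 32702 × 1001/30000 = 16367351/15000 s.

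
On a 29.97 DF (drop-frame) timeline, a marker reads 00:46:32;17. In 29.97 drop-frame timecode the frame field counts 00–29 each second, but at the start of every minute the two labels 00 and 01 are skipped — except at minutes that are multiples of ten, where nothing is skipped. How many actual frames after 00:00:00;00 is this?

83693

Complete 10-minute blocks: 4, each 17982 frames → 71928.
Remaining 6 whole minutes in the current block: 1800 + 5 × 1798 = 10790 frames.
Within the current minute: 32 × 30 + 17 − 2 = 975 (labels ;00/;01 skipped at this minute). Total = 71928 + 10790 + 975 = 83693.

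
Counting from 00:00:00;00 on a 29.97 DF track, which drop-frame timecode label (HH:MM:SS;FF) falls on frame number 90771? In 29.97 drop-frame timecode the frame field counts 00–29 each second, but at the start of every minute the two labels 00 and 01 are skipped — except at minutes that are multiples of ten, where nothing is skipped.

Ten DF minutes hold 17982 frames, so frame 90771 lies in block 5 (frames 89910–107891) with 861 frames into that block.
The block's first minute is 1800 frames and the rest 1798 each; 861 frames reaches minute 0, so 5 × 18 + 0 × 2 = 90 labels have been skipped so far.
Adding those back, label number 90771 + 90 = 90861 at 30 labels/s is 3028 s + 21 f = 0 h 50 min 28 s frame 21, i.e. 00:50:28;21.

00:50:28;21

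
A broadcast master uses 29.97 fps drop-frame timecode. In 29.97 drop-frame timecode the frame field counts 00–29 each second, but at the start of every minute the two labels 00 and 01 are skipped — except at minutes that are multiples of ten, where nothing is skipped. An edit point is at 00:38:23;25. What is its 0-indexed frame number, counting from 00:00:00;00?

As if non-drop at 30 labels/s: (0 × 3600 + 38 × 60 + 23) × 30 + 25 = 69115.
Minute boundaries passed: 38; those not divisible by 10: 38 − 3 = 35; dropped labels = 2 × 35 = 70.
Actual frame index = 69115 − 70 = 69045.

69045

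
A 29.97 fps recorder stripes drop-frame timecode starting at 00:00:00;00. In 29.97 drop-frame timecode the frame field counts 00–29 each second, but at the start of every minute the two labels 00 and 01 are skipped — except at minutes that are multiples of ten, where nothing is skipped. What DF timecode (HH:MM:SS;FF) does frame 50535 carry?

Ten DF minutes hold 17982 frames, so frame 50535 lies in block 2 (frames 35964–53945) with 14571 frames into that block.
The block's first minute is 1800 frames and the rest 1798 each; 14571 frames reaches minute 8, so 2 × 18 + 8 × 2 = 52 labels have been skipped so far.
Adding those back, label number 50535 + 52 = 50587 at 30 labels/s is 1686 s + 7 f = 0 h 28 min 6 s frame 7, i.e. 00:28:06;07.

00:28:06;07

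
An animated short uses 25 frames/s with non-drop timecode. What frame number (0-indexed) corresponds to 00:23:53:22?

Total seconds to the label: (0 × 3600 + 23 × 60 + 53) = 1433.
Frame index = 1433 × 25 + 22 = 35847.

frame 35847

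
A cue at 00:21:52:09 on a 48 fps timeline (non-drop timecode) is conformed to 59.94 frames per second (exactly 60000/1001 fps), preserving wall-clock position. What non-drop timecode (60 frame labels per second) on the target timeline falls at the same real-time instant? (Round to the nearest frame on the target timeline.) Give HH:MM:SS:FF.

00:21:50:53

Source frame index: (0×3600 + 21×60 + 52) × 48 + 9 = 62985.
Real time: 62985 / (48) = 20995/16 s.
Target frame: (20995/16) × (60000/1001) = 6056250/77 ≈ 78652.597 → 78653.
At 60 labels/s: frame 78653 → 00:21:50:53.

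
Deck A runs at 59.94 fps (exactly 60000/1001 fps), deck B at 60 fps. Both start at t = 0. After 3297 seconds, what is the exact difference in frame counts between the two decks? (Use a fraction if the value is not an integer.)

28260/143 frames

A emits 60000/1001 × 3297 = 28260000/143 frames; B emits 60 × 3297 = 197820.
Difference = 28260/143 frames (≈ 197.6224); B is ahead of A.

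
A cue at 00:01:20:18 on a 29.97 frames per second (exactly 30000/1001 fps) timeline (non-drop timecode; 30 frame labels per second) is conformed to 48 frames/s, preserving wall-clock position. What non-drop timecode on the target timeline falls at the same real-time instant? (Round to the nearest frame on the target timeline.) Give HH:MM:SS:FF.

00:01:20:33

Source frame index: (0×3600 + 1×60 + 20) × 30 + 18 = 2418.
Real time: 2418 / (30000/1001) = 403403/5000 s.
Target frame: (403403/5000) × (48) = 2420418/625 ≈ 3872.669 → 3873.
At 48 labels/s: frame 3873 → 00:01:20:33.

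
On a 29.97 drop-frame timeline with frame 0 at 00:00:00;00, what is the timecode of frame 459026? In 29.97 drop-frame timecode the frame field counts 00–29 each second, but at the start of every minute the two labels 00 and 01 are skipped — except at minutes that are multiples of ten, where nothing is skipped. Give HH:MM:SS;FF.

04:15:16;06

Ten DF minutes hold 17982 frames, so frame 459026 lies in block 25 (frames 449550–467531) with 9476 frames into that block.
The block's first minute is 1800 frames and the rest 1798 each; 9476 frames reaches minute 5, so 25 × 18 + 5 × 2 = 460 labels have been skipped so far.
Adding those back, label number 459026 + 460 = 459486 at 30 labels/s is 15316 s + 6 f = 4 h 15 min 16 s frame 6, i.e. 04:15:16;06.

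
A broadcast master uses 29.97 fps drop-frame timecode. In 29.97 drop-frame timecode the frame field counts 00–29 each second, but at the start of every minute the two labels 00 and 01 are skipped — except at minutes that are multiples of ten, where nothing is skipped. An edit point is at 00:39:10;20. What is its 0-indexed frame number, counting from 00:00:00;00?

70448

Complete 10-minute blocks: 3, each 17982 frames → 53946.
Remaining 9 whole minutes in the current block: 1800 + 8 × 1798 = 16184 frames.
Within the current minute: 10 × 30 + 20 − 2 = 318 (labels ;00/;01 skipped at this minute). Total = 53946 + 16184 + 318 = 70448.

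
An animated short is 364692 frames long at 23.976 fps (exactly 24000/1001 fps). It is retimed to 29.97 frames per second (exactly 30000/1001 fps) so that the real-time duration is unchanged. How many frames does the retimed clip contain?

Target frames = source frames × (target rate / source rate) = 364692 × (30000/1001)/(24000/1001) = 364692 × 5/4 = 455865.

455865 frames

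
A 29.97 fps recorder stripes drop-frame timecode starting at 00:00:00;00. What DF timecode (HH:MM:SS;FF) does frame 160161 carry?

Ten DF minutes hold 17982 frames, so frame 160161 lies in block 8 (frames 143856–161837) with 16305 frames into that block.
The block's first minute is 1800 frames and the rest 1798 each; 16305 frames reaches minute 9, so 8 × 18 + 9 × 2 = 162 labels have been skipped so far.
Adding those back, label number 160161 + 162 = 160323 at 30 labels/s is 5344 s + 3 f = 1 h 29 min 4 s frame 3, i.e. 01:29:04;03.

01:29:04;03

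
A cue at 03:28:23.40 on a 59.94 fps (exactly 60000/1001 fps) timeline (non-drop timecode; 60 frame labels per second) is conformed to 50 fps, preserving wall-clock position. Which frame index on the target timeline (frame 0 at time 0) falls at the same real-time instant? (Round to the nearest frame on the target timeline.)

Source frame index: (3×3600 + 28×60 + 23) × 60 + 40 = 750220.
Real time: 750220 / (60000/1001) = 37548511/3000 s.
Target frame: (37548511/3000) × (50) = 37548511/60 ≈ 625808.517 → 625809.

frame 625809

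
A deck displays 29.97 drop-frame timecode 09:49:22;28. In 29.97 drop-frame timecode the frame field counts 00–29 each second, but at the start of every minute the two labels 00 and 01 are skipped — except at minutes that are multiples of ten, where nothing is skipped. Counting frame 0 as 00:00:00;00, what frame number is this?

Complete 10-minute blocks: 58, each 17982 frames → 1042956.
Remaining 9 whole minutes in the current block: 1800 + 8 × 1798 = 16184 frames.
Within the current minute: 22 × 30 + 28 − 2 = 686 (labels ;00/;01 skipped at this minute). Total = 1042956 + 16184 + 686 = 1059826.

1059826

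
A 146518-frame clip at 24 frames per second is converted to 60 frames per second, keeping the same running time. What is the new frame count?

Target frames = source frames × (target rate / source rate) = 146518 × (60)/(24) = 146518 × 5/2 = 366295.

366295 frames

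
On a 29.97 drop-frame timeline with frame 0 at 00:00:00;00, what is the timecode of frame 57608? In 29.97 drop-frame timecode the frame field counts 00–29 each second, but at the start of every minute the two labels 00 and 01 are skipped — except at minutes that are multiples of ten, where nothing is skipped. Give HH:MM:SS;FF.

Ten DF minutes hold 17982 frames, so frame 57608 lies in block 3 (frames 53946–71927) with 3662 frames into that block.
The block's first minute is 1800 frames and the rest 1798 each; 3662 frames reaches minute 2, so 3 × 18 + 2 × 2 = 58 labels have been skipped so far.
Adding those back, label number 57608 + 58 = 57666 at 30 labels/s is 1922 s + 6 f = 0 h 32 min 2 s frame 6, i.e. 00:32:02;06.

00:32:02;06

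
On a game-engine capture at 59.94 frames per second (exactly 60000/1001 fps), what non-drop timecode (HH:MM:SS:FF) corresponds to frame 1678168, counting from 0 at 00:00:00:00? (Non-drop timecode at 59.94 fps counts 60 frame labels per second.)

07:46:09:28

1678168 ÷ 60 = 27969 full seconds, remainder 28 frames.
27969 s = 7 h 46 min 9 s.
Timecode: 07:46:09:28.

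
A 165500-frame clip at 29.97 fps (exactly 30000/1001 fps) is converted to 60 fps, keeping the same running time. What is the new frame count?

331331 frames

Target frames = source frames × (target rate / source rate) = 165500 × (60)/(30000/1001) = 165500 × 1001/500 = 331331.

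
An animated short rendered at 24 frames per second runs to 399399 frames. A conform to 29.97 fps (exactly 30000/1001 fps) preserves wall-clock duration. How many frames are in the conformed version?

498750 frames

Target frames = source frames × (target rate / source rate) = 399399 × (30000/1001)/(24) = 399399 × 1250/1001 = 498750.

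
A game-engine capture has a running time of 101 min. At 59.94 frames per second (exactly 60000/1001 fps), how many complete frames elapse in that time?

363236 frames

101 min = 6060 s.
Frames = 6060 × 60000/1001 = 363600000/1001 ≈ 363236.7632.
Complete frames: 363236.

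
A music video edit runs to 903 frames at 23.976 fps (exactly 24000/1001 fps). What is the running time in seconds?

37.662625 seconds

Running time = 903 / (24000/1001) = 37.662625 s.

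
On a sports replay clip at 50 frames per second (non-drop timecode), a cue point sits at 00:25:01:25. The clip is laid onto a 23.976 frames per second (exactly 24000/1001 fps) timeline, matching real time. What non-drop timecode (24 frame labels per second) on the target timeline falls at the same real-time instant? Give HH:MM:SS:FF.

Source frame index: (0×3600 + 25×60 + 1) × 50 + 25 = 75075.
Real time: 75075 / (50) = 3003/2 s.
Target frame: (3003/2) × (24000/1001) = 36000.
At 24 labels/s: frame 36000 → 00:25:00:00.

00:25:00:00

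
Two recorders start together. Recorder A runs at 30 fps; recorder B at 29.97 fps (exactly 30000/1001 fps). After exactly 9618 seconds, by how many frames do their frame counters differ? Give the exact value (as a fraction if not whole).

41220/143 frames

A emits 30 × 9618 = 288540 frames; B emits 30000/1001 × 9618 = 41220000/143.
Difference = 41220/143 frames (≈ 288.2517); B is behind A.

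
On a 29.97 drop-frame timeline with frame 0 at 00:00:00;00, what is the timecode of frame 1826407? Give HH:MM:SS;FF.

16:55:41;05

Each 10-minute DF block holds 10 × 60 × 30 − 9 × 2 = 17982 frames. 1826407 ÷ 17982 → 101 full blocks, remainder 10225.
Within the partial block the first minute is 1800 frames and each further minute 1798, so 5 further minute boundaries passed. Total skipped labels = 18 × 101 + 2 × 5 = 1828.
Non-drop label index = 1826407 + 1828 = 1828235; at 30 labels/s that is 16:55:41:05, i.e. DF 16:55:41;05.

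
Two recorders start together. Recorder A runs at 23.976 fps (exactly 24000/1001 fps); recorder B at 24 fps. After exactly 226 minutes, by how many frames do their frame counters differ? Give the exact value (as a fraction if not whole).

325440/1001 frames

226 min = 13560 s.
A emits 24000/1001 × 13560 = 325440000/1001 frames; B emits 24 × 13560 = 325440.
Difference = 325440/1001 frames (≈ 325.1149); B is ahead of A.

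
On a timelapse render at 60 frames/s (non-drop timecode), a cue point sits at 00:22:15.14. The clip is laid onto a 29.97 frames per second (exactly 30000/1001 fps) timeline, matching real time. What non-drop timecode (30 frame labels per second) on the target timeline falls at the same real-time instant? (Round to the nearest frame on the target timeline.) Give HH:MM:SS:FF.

00:22:13:27

Source frame index: (0×3600 + 22×60 + 15) × 60 + 14 = 80114.
Real time: 80114 / (60) = 40057/30 s.
Target frame: (40057/30) × (30000/1001) = 40057000/1001 ≈ 40016.983 → 40017.
At 30 labels/s: frame 40017 → 00:22:13:27.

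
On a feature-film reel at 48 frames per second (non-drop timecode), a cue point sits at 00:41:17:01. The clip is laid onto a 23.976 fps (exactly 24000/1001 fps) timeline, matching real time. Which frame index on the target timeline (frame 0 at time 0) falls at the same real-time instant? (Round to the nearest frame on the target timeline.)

Source frame index: (0×3600 + 41×60 + 17) × 48 + 1 = 118897.
Real time: 118897 / (48) = 118897/48 s.
Target frame: (118897/48) × (24000/1001) = 59448500/1001 ≈ 59389.111 → 59389.

frame 59389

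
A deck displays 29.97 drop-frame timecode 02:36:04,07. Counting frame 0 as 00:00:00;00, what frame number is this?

280645

Complete 10-minute blocks: 15, each 17982 frames → 269730.
Remaining 6 whole minutes in the current block: 1800 + 5 × 1798 = 10790 frames.
Within the current minute: 4 × 30 + 7 − 2 = 125 (labels ;00/;01 skipped at this minute). Total = 269730 + 10790 + 125 = 280645.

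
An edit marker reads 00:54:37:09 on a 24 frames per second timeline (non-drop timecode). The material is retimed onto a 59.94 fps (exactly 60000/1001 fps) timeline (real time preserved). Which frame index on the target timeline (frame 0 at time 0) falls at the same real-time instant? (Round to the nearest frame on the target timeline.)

frame 196446

Source frame index: (0×3600 + 54×60 + 37) × 24 + 9 = 78657.
Real time: 78657 / (24) = 26219/8 s.
Target frame: (26219/8) × (60000/1001) = 196642500/1001 ≈ 196446.054 → 196446.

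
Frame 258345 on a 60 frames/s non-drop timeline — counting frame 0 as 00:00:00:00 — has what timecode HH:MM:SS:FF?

258345 ÷ 60 = 4305 full seconds, remainder 45 frames.
4305 s = 1 h 11 min 45 s.
Timecode: 01:11:45:45.

01:11:45:45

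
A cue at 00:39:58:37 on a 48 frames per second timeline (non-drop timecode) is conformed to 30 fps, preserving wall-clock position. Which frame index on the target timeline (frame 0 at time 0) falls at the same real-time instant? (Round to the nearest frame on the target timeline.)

frame 71963

Source frame index: (0×3600 + 39×60 + 58) × 48 + 37 = 115141.
Real time: 115141 / (48) = 115141/48 s.
Target frame: (115141/48) × (30) = 575705/8 ≈ 71963.125 → 71963.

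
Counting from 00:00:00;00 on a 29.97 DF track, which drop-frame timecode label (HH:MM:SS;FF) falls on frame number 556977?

05:09:44;15

Ten DF minutes hold 17982 frames, so frame 556977 lies in block 30 (frames 539460–557441) with 17517 frames into that block.
The block's first minute is 1800 frames and the rest 1798 each; 17517 frames reaches minute 9, so 30 × 18 + 9 × 2 = 558 labels have been skipped so far.
Adding those back, label number 556977 + 558 = 557535 at 30 labels/s is 18584 s + 15 f = 5 h 9 min 44 s frame 15, i.e. 05:09:44;15.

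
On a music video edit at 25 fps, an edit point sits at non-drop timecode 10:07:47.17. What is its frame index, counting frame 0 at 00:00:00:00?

Total seconds to the label: (10 × 3600 + 7 × 60 + 47) = 36467.
Frame index = 36467 × 25 + 17 = 911692.

911692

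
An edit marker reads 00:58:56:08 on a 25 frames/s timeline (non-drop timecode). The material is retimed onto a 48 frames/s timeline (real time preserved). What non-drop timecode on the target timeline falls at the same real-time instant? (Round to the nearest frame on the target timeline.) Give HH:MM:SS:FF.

00:58:56:15

Source frame index: (0×3600 + 58×60 + 56) × 25 + 8 = 88408.
Real time: 88408 / (25) = 88408/25 s.
Target frame: (88408/25) × (48) = 4243584/25 ≈ 169743.360 → 169743.
At 48 labels/s: frame 169743 → 00:58:56:15.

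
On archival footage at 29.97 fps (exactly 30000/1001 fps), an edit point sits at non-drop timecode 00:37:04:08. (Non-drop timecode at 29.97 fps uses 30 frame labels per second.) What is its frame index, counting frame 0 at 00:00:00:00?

Total seconds to the label: (0 × 3600 + 37 × 60 + 4) = 2224.
Frame index = 2224 × 30 + 8 = 66728.

frame 66728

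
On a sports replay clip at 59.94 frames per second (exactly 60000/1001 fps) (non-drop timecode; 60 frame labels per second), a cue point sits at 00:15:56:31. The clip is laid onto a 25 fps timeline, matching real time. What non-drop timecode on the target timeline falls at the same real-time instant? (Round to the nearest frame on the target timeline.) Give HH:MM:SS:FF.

00:15:57:12

Source frame index: (0×3600 + 15×60 + 56) × 60 + 31 = 57391.
Real time: 57391 / (60000/1001) = 57448391/60000 s.
Target frame: (57448391/60000) × (25) = 57448391/2400 ≈ 23936.830 → 23937.
At 25 labels/s: frame 23937 → 00:15:57:12.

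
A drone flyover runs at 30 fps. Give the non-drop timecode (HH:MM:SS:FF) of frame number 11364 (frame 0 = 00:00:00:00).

00:06:18:24

11364 ÷ 30 = 378 full seconds, remainder 24 frames.
378 s = 0 h 6 min 18 s.
Timecode: 00:06:18:24.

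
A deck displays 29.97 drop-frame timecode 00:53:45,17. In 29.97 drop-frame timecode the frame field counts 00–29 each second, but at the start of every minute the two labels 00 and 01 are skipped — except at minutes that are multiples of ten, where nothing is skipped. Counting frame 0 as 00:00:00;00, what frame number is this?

96671

Complete 10-minute blocks: 5, each 17982 frames → 89910.
Remaining 3 whole minutes in the current block: 1800 + 2 × 1798 = 5396 frames.
Within the current minute: 45 × 30 + 17 − 2 = 1365 (labels ;00/;01 skipped at this minute). Total = 89910 + 5396 + 1365 = 96671.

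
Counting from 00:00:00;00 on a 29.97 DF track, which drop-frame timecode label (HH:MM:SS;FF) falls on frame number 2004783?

18:34:52;29

Ten DF minutes hold 17982 frames, so frame 2004783 lies in block 111 (frames 1996002–2013983) with 8781 frames into that block.
The block's first minute is 1800 frames and the rest 1798 each; 8781 frames reaches minute 4, so 111 × 18 + 4 × 2 = 2006 labels have been skipped so far.
Adding those back, label number 2004783 + 2006 = 2006789 at 30 labels/s is 66892 s + 29 f = 18 h 34 min 52 s frame 29, i.e. 18:34:52;29.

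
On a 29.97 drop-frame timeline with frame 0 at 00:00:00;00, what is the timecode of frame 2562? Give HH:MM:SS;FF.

Each 10-minute DF block holds 10 × 60 × 30 − 9 × 2 = 17982 frames. 2562 ÷ 17982 → 0 full blocks, remainder 2562.
Within the partial block the first minute is 1800 frames and each further minute 1798, so 1 further minute boundary passed. Total skipped labels = 18 × 0 + 2 × 1 = 2.
Non-drop label index = 2562 + 2 = 2564; at 30 labels/s that is 00:01:25:14, i.e. DF 00:01:25;14.

00:01:25;14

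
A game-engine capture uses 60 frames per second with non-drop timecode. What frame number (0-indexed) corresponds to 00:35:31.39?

127899

Total seconds to the label: (0 × 3600 + 35 × 60 + 31) = 2131.
Frame index = 2131 × 60 + 39 = 127899.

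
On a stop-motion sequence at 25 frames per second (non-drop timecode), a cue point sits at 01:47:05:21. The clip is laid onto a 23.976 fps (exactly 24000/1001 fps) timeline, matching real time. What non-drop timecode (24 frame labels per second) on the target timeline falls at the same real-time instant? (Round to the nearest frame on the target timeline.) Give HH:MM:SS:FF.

Source frame index: (1×3600 + 47×60 + 5) × 25 + 21 = 160646.
Real time: 160646 / (25) = 160646/25 s.
Target frame: (160646/25) × (24000/1001) = 154220160/1001 ≈ 154066.094 → 154066.
At 24 labels/s: frame 154066 → 01:46:59:10.

01:46:59:10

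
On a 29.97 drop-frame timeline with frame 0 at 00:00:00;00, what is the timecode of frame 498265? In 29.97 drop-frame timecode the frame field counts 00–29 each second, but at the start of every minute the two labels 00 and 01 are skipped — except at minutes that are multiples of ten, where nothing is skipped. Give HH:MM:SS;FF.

Each 10-minute DF block holds 10 × 60 × 30 − 9 × 2 = 17982 frames. 498265 ÷ 17982 → 27 full blocks, remainder 12751.
Within the partial block the first minute is 1800 frames and each further minute 1798, so 7 further minute boundaries passed. Total skipped labels = 18 × 27 + 2 × 7 = 500.
Non-drop label index = 498265 + 500 = 498765; at 30 labels/s that is 04:37:05:15, i.e. DF 04:37:05;15.

04:37:05;15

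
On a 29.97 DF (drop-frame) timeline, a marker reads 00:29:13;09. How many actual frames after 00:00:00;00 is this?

52545

As if non-drop at 30 labels/s: (0 × 3600 + 29 × 60 + 13) × 30 + 9 = 52599.
Minute boundaries passed: 29; those not divisible by 10: 29 − 2 = 27; dropped labels = 2 × 27 = 54.
Actual frame index = 52599 − 54 = 52545.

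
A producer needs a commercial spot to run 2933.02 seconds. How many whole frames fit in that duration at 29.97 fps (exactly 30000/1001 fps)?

87902 frames

Frames = 2933.02 × 30000/1001 = 87990600/1001 ≈ 87902.6973.
Complete frames: 87902.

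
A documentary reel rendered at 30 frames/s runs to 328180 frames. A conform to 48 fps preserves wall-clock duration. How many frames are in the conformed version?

Target frames = source frames × (target rate / source rate) = 328180 × (48)/(30) = 328180 × 8/5 = 525088.

525088 frames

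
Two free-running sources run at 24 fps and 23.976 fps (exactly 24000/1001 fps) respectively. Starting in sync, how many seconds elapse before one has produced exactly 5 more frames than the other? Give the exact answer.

5005/24 seconds

The gap grows by |24000/1001 − 24| = 24/1001 frames per second.
Time for a 5-frame gap: 5 ÷ (24/1001) = 5005/24 s.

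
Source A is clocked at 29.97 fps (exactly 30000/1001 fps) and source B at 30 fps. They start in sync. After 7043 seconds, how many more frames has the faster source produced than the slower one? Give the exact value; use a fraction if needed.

A emits 30000/1001 × 7043 = 211290000/1001 frames; B emits 30 × 7043 = 211290.
Difference = 211290/1001 frames (≈ 211.0789); B is ahead of A.

211290/1001 frames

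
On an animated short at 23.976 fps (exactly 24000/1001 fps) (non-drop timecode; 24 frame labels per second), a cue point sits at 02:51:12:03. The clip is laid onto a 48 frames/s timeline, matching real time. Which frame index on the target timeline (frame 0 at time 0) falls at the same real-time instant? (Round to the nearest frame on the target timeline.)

frame 493555

Source frame index: (2×3600 + 51×60 + 12) × 24 + 3 = 246531.
Real time: 246531 / (24000/1001) = 82259177/8000 s.
Target frame: (82259177/8000) × (48) = 246777531/500 ≈ 493555.062 → 493555.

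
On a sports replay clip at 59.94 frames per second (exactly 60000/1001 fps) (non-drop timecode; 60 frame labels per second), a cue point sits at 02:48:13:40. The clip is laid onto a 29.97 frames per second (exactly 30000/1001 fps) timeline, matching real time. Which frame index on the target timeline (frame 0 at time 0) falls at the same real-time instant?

Source frame index: (2×3600 + 48×60 + 13) × 60 + 40 = 605620.
Real time: 605620 / (60000/1001) = 30311281/3000 s.
Target frame: (30311281/3000) × (30000/1001) = 302810.

frame 302810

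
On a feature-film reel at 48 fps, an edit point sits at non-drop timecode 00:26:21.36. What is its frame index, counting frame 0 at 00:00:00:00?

Total seconds to the label: (0 × 3600 + 26 × 60 + 21) = 1581.
Frame index = 1581 × 48 + 36 = 75924.

frame 75924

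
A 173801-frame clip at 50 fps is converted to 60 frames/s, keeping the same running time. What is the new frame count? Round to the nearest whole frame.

Frames at target rate = 173801 × (60) / (50) = 1042806/5 ≈ 208561.200.
Nearest whole frame: 208561.

208561 frames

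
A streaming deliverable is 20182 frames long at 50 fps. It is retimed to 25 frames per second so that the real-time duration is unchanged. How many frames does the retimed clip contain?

Target frames = source frames × (target rate / source rate) = 20182 × (25)/(50) = 20182 × 1/2 = 10091.

10091 frames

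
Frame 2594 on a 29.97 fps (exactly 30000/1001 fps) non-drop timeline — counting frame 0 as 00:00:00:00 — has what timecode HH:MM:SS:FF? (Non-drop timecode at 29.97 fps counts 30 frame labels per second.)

2594 ÷ 30 = 86 full seconds, remainder 14 frames.
86 s = 0 h 1 min 26 s.
Timecode: 00:01:26:14.

00:01:26:14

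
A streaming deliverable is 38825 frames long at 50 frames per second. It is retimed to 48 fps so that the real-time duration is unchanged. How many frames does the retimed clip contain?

Target frames = source frames × (target rate / source rate) = 38825 × (48)/(50) = 38825 × 24/25 = 37272.

37272 frames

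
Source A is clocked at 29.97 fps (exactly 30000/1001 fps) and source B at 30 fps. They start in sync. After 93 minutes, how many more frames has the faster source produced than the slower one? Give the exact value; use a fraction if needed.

93 min = 5580 s.
A emits 30000/1001 × 5580 = 167400000/1001 frames; B emits 30 × 5580 = 167400.
Difference = 167400/1001 frames (≈ 167.2328); B is ahead of A.

167400/1001 frames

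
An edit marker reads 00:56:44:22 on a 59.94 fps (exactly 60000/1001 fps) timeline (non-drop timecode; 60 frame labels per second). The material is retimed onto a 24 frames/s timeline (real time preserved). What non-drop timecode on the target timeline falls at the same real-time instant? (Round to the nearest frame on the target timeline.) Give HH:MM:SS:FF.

00:56:47:19

Source frame index: (0×3600 + 56×60 + 44) × 60 + 22 = 204262.
Real time: 204262 / (60000/1001) = 102233131/30000 s.
Target frame: (102233131/30000) × (24) = 102233131/1250 ≈ 81786.505 → 81787.
At 24 labels/s: frame 81787 → 00:56:47:19.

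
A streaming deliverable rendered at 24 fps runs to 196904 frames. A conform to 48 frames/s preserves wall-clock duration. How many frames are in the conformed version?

Target frames = source frames × (target rate / source rate) = 196904 × (48)/(24) = 196904 × 2 = 393808.

393808 frames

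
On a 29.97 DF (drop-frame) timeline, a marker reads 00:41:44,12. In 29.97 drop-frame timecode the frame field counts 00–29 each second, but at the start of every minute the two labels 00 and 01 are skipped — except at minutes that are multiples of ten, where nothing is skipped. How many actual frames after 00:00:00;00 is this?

Complete 10-minute blocks: 4, each 17982 frames → 71928.
Remaining 1 whole minute in the current block: 1800 + 0 × 1798 = 1800 frames.
Within the current minute: 44 × 30 + 12 − 2 = 1330 (labels ;00/;01 skipped at this minute). Total = 71928 + 1800 + 1330 = 75058.

75058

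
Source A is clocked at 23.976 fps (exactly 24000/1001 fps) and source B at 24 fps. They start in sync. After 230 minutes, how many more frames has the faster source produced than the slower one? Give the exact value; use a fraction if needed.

331200/1001 frames

230 min = 13800 s.
A emits 24000/1001 × 13800 = 331200000/1001 frames; B emits 24 × 13800 = 331200.
Difference = 331200/1001 frames (≈ 330.8691); B is ahead of A.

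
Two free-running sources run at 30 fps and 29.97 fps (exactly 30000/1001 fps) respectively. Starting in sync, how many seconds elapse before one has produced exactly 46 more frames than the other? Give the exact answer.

23023/15 seconds

The gap grows by |30000/1001 − 30| = 30/1001 frames per second.
Time for a 46-frame gap: 46 ÷ (30/1001) = 23023/15 s.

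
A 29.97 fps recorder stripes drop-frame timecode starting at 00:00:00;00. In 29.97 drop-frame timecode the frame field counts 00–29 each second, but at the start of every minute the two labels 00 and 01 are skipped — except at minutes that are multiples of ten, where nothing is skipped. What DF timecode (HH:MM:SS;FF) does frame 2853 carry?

Each 10-minute DF block holds 10 × 60 × 30 − 9 × 2 = 17982 frames. 2853 ÷ 17982 → 0 full blocks, remainder 2853.
Within the partial block the first minute is 1800 frames and each further minute 1798, so 1 further minute boundary passed. Total skipped labels = 18 × 0 + 2 × 1 = 2.
Non-drop label index = 2853 + 2 = 2855; at 30 labels/s that is 00:01:35:05, i.e. DF 00:01:35;05.

00:01:35;05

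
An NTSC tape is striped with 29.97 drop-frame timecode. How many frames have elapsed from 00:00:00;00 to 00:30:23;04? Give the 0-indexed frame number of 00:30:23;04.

As if non-drop at 30 labels/s: (0 × 3600 + 30 × 60 + 23) × 30 + 4 = 54694.
Minute boundaries passed: 30; those not divisible by 10: 30 − 3 = 27; dropped labels = 2 × 27 = 54.
Actual frame index = 54694 − 54 = 54640.

54640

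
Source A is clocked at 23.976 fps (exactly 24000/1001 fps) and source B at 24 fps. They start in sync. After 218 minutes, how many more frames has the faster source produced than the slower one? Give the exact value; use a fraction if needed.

313920/1001 frames

218 min = 13080 s.
A emits 24000/1001 × 13080 = 313920000/1001 frames; B emits 24 × 13080 = 313920.
Difference = 313920/1001 frames (≈ 313.6064); B is ahead of A.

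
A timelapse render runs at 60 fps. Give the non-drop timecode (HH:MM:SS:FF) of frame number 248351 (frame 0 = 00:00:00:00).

01:08:59:11

248351 ÷ 60 = 4139 full seconds, remainder 11 frames.
4139 s = 1 h 8 min 59 s.
Timecode: 01:08:59:11.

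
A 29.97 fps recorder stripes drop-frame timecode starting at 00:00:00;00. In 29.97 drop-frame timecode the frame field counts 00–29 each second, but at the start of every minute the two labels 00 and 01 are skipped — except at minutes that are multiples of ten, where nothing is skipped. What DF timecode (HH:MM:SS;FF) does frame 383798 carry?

03:33:26;02

Each 10-minute DF block holds 10 × 60 × 30 − 9 × 2 = 17982 frames. 383798 ÷ 17982 → 21 full blocks, remainder 6176.
Within the partial block the first minute is 1800 frames and each further minute 1798, so 3 further minute boundaries passed. Total skipped labels = 18 × 21 + 2 × 3 = 384.
Non-drop label index = 383798 + 384 = 384182; at 30 labels/s that is 03:33:26:02, i.e. DF 03:33:26;02.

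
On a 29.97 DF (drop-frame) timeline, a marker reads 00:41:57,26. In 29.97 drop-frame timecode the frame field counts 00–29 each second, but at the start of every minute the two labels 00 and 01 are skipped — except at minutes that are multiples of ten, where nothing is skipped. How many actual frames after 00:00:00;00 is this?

Complete 10-minute blocks: 4, each 17982 frames → 71928.
Remaining 1 whole minute in the current block: 1800 + 0 × 1798 = 1800 frames.
Within the current minute: 57 × 30 + 26 − 2 = 1734 (labels ;00/;01 skipped at this minute). Total = 71928 + 1800 + 1734 = 75462.

75462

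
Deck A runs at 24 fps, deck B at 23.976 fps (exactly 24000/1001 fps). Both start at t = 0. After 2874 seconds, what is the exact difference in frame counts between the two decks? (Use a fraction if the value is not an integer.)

68976/1001 frames

A emits 24 × 2874 = 68976 frames; B emits 24000/1001 × 2874 = 68976000/1001.
Difference = 68976/1001 frames (≈ 68.9071); B is behind A.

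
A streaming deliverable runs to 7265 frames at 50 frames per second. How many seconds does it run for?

Running time = 7265 / (50) = 145.3 s.

145.3 seconds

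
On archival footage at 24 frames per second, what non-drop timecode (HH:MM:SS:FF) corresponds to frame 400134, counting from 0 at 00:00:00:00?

04:37:52:06

400134 ÷ 24 = 16672 full seconds, remainder 6 frames.
16672 s = 4 h 37 min 52 s.
Timecode: 04:37:52:06.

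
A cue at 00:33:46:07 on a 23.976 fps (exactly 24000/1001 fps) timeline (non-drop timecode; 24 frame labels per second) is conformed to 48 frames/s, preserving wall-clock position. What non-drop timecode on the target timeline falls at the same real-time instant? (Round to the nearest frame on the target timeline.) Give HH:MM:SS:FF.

Source frame index: (0×3600 + 33×60 + 46) × 24 + 7 = 48631.
Real time: 48631 / (24000/1001) = 48679631/24000 s.
Target frame: (48679631/24000) × (48) = 48679631/500 ≈ 97359.262 → 97359.
At 48 labels/s: frame 97359 → 00:33:48:15.

00:33:48:15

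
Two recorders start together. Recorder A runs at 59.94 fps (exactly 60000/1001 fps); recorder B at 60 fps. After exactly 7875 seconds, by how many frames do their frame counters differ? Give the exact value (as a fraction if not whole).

67500/143 frames

A emits 60000/1001 × 7875 = 67500000/143 frames; B emits 60 × 7875 = 472500.
Difference = 67500/143 frames (≈ 472.0280); B is ahead of A.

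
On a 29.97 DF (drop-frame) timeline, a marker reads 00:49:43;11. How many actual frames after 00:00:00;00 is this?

As if non-drop at 30 labels/s: (0 × 3600 + 49 × 60 + 43) × 30 + 11 = 89501.
Minute boundaries passed: 49; those not divisible by 10: 49 − 4 = 45; dropped labels = 2 × 45 = 90.
Actual frame index = 89501 − 90 = 89411.

89411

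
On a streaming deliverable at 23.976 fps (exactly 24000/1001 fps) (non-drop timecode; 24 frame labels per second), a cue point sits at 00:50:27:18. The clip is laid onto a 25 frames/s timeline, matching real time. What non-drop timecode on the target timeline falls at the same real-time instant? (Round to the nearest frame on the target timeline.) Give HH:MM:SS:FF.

Source frame index: (0×3600 + 50×60 + 27) × 24 + 18 = 72666.
Real time: 72666 / (24000/1001) = 12123111/4000 s.
Target frame: (12123111/4000) × (25) = 12123111/160 ≈ 75769.444 → 75769.
At 25 labels/s: frame 75769 → 00:50:30:19.

00:50:30:19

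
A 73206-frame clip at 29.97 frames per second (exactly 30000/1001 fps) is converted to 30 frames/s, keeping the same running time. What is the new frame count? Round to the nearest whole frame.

73279 frames

Frames at target rate = 73206 × (30) / (30000/1001) = 36639603/500 ≈ 73279.206.
Nearest whole frame: 73279.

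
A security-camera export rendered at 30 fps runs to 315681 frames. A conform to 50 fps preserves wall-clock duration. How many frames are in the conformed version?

526135 frames

Target frames = source frames × (target rate / source rate) = 315681 × (50)/(30) = 315681 × 5/3 = 526135.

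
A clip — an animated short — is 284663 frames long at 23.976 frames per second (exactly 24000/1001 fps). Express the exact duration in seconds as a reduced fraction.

Running time = 284663 ÷ (24000/1001) = 284663 × 1001/24000 = 284947663/24000 s.

284947663/24000 seconds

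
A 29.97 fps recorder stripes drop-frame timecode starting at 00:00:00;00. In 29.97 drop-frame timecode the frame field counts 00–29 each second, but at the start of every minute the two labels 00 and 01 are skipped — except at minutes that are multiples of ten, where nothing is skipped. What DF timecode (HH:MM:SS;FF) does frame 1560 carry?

00:00:52;00

Ten DF minutes hold 17982 frames, so frame 1560 lies in block 0 (frames 0–17981) with 1560 frames into that block.
The block's first minute is 1800 frames and the rest 1798 each; 1560 frames reaches minute 0, so 0 × 18 + 0 × 2 = 0 labels have been skipped so far.
Adding those back, label number 1560 + 0 = 1560 at 30 labels/s is 52 s + 0 f = 0 h 0 min 52 s frame 0, i.e. 00:00:52;00.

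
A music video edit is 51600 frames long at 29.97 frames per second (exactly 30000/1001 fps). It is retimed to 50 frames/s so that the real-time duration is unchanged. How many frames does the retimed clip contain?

Target frames = source frames × (target rate / source rate) = 51600 × (50)/(30000/1001) = 51600 × 1001/600 = 86086.

86086 frames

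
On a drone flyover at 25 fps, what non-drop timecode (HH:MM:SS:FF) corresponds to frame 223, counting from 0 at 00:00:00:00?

00:00:08:23

223 ÷ 25 = 8 full seconds, remainder 23 frames.
8 s = 0 h 0 min 8 s.
Timecode: 00:00:08:23.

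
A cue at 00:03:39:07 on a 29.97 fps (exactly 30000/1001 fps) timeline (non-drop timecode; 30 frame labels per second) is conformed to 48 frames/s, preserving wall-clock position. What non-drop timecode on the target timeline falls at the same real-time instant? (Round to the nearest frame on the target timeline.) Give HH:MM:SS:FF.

Source frame index: (0×3600 + 3×60 + 39) × 30 + 7 = 6577.
Real time: 6577 / (30000/1001) = 6583577/30000 s.
Target frame: (6583577/30000) × (48) = 6583577/625 ≈ 10533.723 → 10534.
At 48 labels/s: frame 10534 → 00:03:39:22.

00:03:39:22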